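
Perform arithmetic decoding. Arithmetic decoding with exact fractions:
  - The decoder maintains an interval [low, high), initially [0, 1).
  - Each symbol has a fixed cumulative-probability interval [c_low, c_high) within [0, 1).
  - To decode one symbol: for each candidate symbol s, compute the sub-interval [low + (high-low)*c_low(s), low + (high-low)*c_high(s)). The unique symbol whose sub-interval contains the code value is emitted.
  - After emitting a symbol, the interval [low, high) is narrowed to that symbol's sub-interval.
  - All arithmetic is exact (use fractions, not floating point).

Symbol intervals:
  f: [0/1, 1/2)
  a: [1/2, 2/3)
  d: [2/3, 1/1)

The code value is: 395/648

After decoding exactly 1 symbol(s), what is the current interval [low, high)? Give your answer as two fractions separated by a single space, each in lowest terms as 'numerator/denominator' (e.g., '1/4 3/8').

Step 1: interval [0/1, 1/1), width = 1/1 - 0/1 = 1/1
  'f': [0/1 + 1/1*0/1, 0/1 + 1/1*1/2) = [0/1, 1/2)
  'a': [0/1 + 1/1*1/2, 0/1 + 1/1*2/3) = [1/2, 2/3) <- contains code 395/648
  'd': [0/1 + 1/1*2/3, 0/1 + 1/1*1/1) = [2/3, 1/1)
  emit 'a', narrow to [1/2, 2/3)

Answer: 1/2 2/3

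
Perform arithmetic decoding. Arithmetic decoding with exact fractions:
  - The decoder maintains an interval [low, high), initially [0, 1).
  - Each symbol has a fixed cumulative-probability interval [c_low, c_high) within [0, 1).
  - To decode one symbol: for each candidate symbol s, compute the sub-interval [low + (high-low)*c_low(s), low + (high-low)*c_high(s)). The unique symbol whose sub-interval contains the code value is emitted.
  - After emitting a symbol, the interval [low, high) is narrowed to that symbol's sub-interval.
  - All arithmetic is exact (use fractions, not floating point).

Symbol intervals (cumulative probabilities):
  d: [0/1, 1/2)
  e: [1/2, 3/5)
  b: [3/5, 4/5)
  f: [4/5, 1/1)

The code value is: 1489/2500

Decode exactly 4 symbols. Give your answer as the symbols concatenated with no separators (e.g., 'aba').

Step 1: interval [0/1, 1/1), width = 1/1 - 0/1 = 1/1
  'd': [0/1 + 1/1*0/1, 0/1 + 1/1*1/2) = [0/1, 1/2)
  'e': [0/1 + 1/1*1/2, 0/1 + 1/1*3/5) = [1/2, 3/5) <- contains code 1489/2500
  'b': [0/1 + 1/1*3/5, 0/1 + 1/1*4/5) = [3/5, 4/5)
  'f': [0/1 + 1/1*4/5, 0/1 + 1/1*1/1) = [4/5, 1/1)
  emit 'e', narrow to [1/2, 3/5)
Step 2: interval [1/2, 3/5), width = 3/5 - 1/2 = 1/10
  'd': [1/2 + 1/10*0/1, 1/2 + 1/10*1/2) = [1/2, 11/20)
  'e': [1/2 + 1/10*1/2, 1/2 + 1/10*3/5) = [11/20, 14/25)
  'b': [1/2 + 1/10*3/5, 1/2 + 1/10*4/5) = [14/25, 29/50)
  'f': [1/2 + 1/10*4/5, 1/2 + 1/10*1/1) = [29/50, 3/5) <- contains code 1489/2500
  emit 'f', narrow to [29/50, 3/5)
Step 3: interval [29/50, 3/5), width = 3/5 - 29/50 = 1/50
  'd': [29/50 + 1/50*0/1, 29/50 + 1/50*1/2) = [29/50, 59/100)
  'e': [29/50 + 1/50*1/2, 29/50 + 1/50*3/5) = [59/100, 74/125)
  'b': [29/50 + 1/50*3/5, 29/50 + 1/50*4/5) = [74/125, 149/250) <- contains code 1489/2500
  'f': [29/50 + 1/50*4/5, 29/50 + 1/50*1/1) = [149/250, 3/5)
  emit 'b', narrow to [74/125, 149/250)
Step 4: interval [74/125, 149/250), width = 149/250 - 74/125 = 1/250
  'd': [74/125 + 1/250*0/1, 74/125 + 1/250*1/2) = [74/125, 297/500)
  'e': [74/125 + 1/250*1/2, 74/125 + 1/250*3/5) = [297/500, 743/1250)
  'b': [74/125 + 1/250*3/5, 74/125 + 1/250*4/5) = [743/1250, 372/625)
  'f': [74/125 + 1/250*4/5, 74/125 + 1/250*1/1) = [372/625, 149/250) <- contains code 1489/2500
  emit 'f', narrow to [372/625, 149/250)

Answer: efbf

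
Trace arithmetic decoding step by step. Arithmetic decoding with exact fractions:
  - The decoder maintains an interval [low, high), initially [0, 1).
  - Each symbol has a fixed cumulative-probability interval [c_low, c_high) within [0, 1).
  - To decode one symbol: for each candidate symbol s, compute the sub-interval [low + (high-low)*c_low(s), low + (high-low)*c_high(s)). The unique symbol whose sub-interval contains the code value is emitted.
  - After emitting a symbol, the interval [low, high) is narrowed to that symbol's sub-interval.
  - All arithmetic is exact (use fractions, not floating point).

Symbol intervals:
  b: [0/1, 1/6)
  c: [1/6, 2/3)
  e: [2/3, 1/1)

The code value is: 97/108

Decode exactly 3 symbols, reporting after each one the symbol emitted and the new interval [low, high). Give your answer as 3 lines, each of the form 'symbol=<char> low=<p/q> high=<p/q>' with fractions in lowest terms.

Step 1: interval [0/1, 1/1), width = 1/1 - 0/1 = 1/1
  'b': [0/1 + 1/1*0/1, 0/1 + 1/1*1/6) = [0/1, 1/6)
  'c': [0/1 + 1/1*1/6, 0/1 + 1/1*2/3) = [1/6, 2/3)
  'e': [0/1 + 1/1*2/3, 0/1 + 1/1*1/1) = [2/3, 1/1) <- contains code 97/108
  emit 'e', narrow to [2/3, 1/1)
Step 2: interval [2/3, 1/1), width = 1/1 - 2/3 = 1/3
  'b': [2/3 + 1/3*0/1, 2/3 + 1/3*1/6) = [2/3, 13/18)
  'c': [2/3 + 1/3*1/6, 2/3 + 1/3*2/3) = [13/18, 8/9)
  'e': [2/3 + 1/3*2/3, 2/3 + 1/3*1/1) = [8/9, 1/1) <- contains code 97/108
  emit 'e', narrow to [8/9, 1/1)
Step 3: interval [8/9, 1/1), width = 1/1 - 8/9 = 1/9
  'b': [8/9 + 1/9*0/1, 8/9 + 1/9*1/6) = [8/9, 49/54) <- contains code 97/108
  'c': [8/9 + 1/9*1/6, 8/9 + 1/9*2/3) = [49/54, 26/27)
  'e': [8/9 + 1/9*2/3, 8/9 + 1/9*1/1) = [26/27, 1/1)
  emit 'b', narrow to [8/9, 49/54)

Answer: symbol=e low=2/3 high=1/1
symbol=e low=8/9 high=1/1
symbol=b low=8/9 high=49/54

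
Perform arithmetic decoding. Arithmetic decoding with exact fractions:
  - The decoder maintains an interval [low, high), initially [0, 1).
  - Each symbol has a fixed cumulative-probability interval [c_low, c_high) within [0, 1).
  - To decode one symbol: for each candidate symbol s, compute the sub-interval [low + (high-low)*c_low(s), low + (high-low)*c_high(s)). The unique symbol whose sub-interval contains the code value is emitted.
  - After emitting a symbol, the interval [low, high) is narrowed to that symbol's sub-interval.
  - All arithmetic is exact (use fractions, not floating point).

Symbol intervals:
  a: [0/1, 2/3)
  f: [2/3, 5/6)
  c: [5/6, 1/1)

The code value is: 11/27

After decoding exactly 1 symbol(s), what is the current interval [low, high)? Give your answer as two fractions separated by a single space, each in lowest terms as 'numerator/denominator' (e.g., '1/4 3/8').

Step 1: interval [0/1, 1/1), width = 1/1 - 0/1 = 1/1
  'a': [0/1 + 1/1*0/1, 0/1 + 1/1*2/3) = [0/1, 2/3) <- contains code 11/27
  'f': [0/1 + 1/1*2/3, 0/1 + 1/1*5/6) = [2/3, 5/6)
  'c': [0/1 + 1/1*5/6, 0/1 + 1/1*1/1) = [5/6, 1/1)
  emit 'a', narrow to [0/1, 2/3)

Answer: 0/1 2/3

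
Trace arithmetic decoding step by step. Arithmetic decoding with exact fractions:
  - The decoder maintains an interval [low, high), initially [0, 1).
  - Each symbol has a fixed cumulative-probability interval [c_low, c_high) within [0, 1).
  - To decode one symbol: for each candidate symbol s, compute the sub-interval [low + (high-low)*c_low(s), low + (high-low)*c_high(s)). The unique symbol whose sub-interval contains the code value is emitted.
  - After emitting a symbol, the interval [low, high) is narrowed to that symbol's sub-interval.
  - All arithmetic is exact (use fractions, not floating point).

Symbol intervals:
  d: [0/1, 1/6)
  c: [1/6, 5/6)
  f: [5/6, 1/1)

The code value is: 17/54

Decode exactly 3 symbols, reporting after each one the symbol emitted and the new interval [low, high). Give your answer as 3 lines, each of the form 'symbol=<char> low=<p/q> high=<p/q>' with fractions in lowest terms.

Answer: symbol=c low=1/6 high=5/6
symbol=c low=5/18 high=13/18
symbol=d low=5/18 high=19/54

Derivation:
Step 1: interval [0/1, 1/1), width = 1/1 - 0/1 = 1/1
  'd': [0/1 + 1/1*0/1, 0/1 + 1/1*1/6) = [0/1, 1/6)
  'c': [0/1 + 1/1*1/6, 0/1 + 1/1*5/6) = [1/6, 5/6) <- contains code 17/54
  'f': [0/1 + 1/1*5/6, 0/1 + 1/1*1/1) = [5/6, 1/1)
  emit 'c', narrow to [1/6, 5/6)
Step 2: interval [1/6, 5/6), width = 5/6 - 1/6 = 2/3
  'd': [1/6 + 2/3*0/1, 1/6 + 2/3*1/6) = [1/6, 5/18)
  'c': [1/6 + 2/3*1/6, 1/6 + 2/3*5/6) = [5/18, 13/18) <- contains code 17/54
  'f': [1/6 + 2/3*5/6, 1/6 + 2/3*1/1) = [13/18, 5/6)
  emit 'c', narrow to [5/18, 13/18)
Step 3: interval [5/18, 13/18), width = 13/18 - 5/18 = 4/9
  'd': [5/18 + 4/9*0/1, 5/18 + 4/9*1/6) = [5/18, 19/54) <- contains code 17/54
  'c': [5/18 + 4/9*1/6, 5/18 + 4/9*5/6) = [19/54, 35/54)
  'f': [5/18 + 4/9*5/6, 5/18 + 4/9*1/1) = [35/54, 13/18)
  emit 'd', narrow to [5/18, 19/54)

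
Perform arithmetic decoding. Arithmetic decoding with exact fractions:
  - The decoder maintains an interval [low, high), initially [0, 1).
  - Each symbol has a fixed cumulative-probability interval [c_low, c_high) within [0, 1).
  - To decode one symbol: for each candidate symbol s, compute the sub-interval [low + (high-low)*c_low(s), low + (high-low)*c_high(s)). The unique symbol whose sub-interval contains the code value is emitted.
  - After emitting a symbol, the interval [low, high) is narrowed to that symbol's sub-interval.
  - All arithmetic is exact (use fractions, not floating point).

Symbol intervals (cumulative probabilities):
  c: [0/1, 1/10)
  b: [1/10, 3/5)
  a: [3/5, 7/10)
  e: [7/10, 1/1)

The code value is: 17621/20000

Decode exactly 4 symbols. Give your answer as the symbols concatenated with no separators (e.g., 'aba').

Answer: eacb

Derivation:
Step 1: interval [0/1, 1/1), width = 1/1 - 0/1 = 1/1
  'c': [0/1 + 1/1*0/1, 0/1 + 1/1*1/10) = [0/1, 1/10)
  'b': [0/1 + 1/1*1/10, 0/1 + 1/1*3/5) = [1/10, 3/5)
  'a': [0/1 + 1/1*3/5, 0/1 + 1/1*7/10) = [3/5, 7/10)
  'e': [0/1 + 1/1*7/10, 0/1 + 1/1*1/1) = [7/10, 1/1) <- contains code 17621/20000
  emit 'e', narrow to [7/10, 1/1)
Step 2: interval [7/10, 1/1), width = 1/1 - 7/10 = 3/10
  'c': [7/10 + 3/10*0/1, 7/10 + 3/10*1/10) = [7/10, 73/100)
  'b': [7/10 + 3/10*1/10, 7/10 + 3/10*3/5) = [73/100, 22/25)
  'a': [7/10 + 3/10*3/5, 7/10 + 3/10*7/10) = [22/25, 91/100) <- contains code 17621/20000
  'e': [7/10 + 3/10*7/10, 7/10 + 3/10*1/1) = [91/100, 1/1)
  emit 'a', narrow to [22/25, 91/100)
Step 3: interval [22/25, 91/100), width = 91/100 - 22/25 = 3/100
  'c': [22/25 + 3/100*0/1, 22/25 + 3/100*1/10) = [22/25, 883/1000) <- contains code 17621/20000
  'b': [22/25 + 3/100*1/10, 22/25 + 3/100*3/5) = [883/1000, 449/500)
  'a': [22/25 + 3/100*3/5, 22/25 + 3/100*7/10) = [449/500, 901/1000)
  'e': [22/25 + 3/100*7/10, 22/25 + 3/100*1/1) = [901/1000, 91/100)
  emit 'c', narrow to [22/25, 883/1000)
Step 4: interval [22/25, 883/1000), width = 883/1000 - 22/25 = 3/1000
  'c': [22/25 + 3/1000*0/1, 22/25 + 3/1000*1/10) = [22/25, 8803/10000)
  'b': [22/25 + 3/1000*1/10, 22/25 + 3/1000*3/5) = [8803/10000, 4409/5000) <- contains code 17621/20000
  'a': [22/25 + 3/1000*3/5, 22/25 + 3/1000*7/10) = [4409/5000, 8821/10000)
  'e': [22/25 + 3/1000*7/10, 22/25 + 3/1000*1/1) = [8821/10000, 883/1000)
  emit 'b', narrow to [8803/10000, 4409/5000)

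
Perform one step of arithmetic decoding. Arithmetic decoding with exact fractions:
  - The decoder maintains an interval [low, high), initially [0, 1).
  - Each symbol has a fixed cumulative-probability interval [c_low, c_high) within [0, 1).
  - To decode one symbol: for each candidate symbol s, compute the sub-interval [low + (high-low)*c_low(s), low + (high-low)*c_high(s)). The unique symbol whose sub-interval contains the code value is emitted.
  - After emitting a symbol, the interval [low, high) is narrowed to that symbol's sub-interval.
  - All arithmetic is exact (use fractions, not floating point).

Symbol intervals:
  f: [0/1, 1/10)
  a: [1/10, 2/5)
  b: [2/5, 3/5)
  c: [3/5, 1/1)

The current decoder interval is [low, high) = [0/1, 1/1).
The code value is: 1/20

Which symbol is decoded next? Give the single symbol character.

Interval width = high − low = 1/1 − 0/1 = 1/1
Scaled code = (code − low) / width = (1/20 − 0/1) / 1/1 = 1/20
  f: [0/1, 1/10) ← scaled code falls here ✓
  a: [1/10, 2/5) 
  b: [2/5, 3/5) 
  c: [3/5, 1/1) 

Answer: f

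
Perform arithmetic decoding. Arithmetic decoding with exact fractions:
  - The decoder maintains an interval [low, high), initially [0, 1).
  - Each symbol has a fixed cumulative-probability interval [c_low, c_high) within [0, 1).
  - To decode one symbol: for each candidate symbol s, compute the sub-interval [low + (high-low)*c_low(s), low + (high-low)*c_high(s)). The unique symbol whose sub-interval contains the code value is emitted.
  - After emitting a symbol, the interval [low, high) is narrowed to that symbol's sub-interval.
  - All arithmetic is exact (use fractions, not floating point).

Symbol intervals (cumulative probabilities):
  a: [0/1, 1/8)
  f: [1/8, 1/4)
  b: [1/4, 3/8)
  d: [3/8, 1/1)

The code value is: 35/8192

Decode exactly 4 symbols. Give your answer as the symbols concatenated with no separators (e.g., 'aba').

Step 1: interval [0/1, 1/1), width = 1/1 - 0/1 = 1/1
  'a': [0/1 + 1/1*0/1, 0/1 + 1/1*1/8) = [0/1, 1/8) <- contains code 35/8192
  'f': [0/1 + 1/1*1/8, 0/1 + 1/1*1/4) = [1/8, 1/4)
  'b': [0/1 + 1/1*1/4, 0/1 + 1/1*3/8) = [1/4, 3/8)
  'd': [0/1 + 1/1*3/8, 0/1 + 1/1*1/1) = [3/8, 1/1)
  emit 'a', narrow to [0/1, 1/8)
Step 2: interval [0/1, 1/8), width = 1/8 - 0/1 = 1/8
  'a': [0/1 + 1/8*0/1, 0/1 + 1/8*1/8) = [0/1, 1/64) <- contains code 35/8192
  'f': [0/1 + 1/8*1/8, 0/1 + 1/8*1/4) = [1/64, 1/32)
  'b': [0/1 + 1/8*1/4, 0/1 + 1/8*3/8) = [1/32, 3/64)
  'd': [0/1 + 1/8*3/8, 0/1 + 1/8*1/1) = [3/64, 1/8)
  emit 'a', narrow to [0/1, 1/64)
Step 3: interval [0/1, 1/64), width = 1/64 - 0/1 = 1/64
  'a': [0/1 + 1/64*0/1, 0/1 + 1/64*1/8) = [0/1, 1/512)
  'f': [0/1 + 1/64*1/8, 0/1 + 1/64*1/4) = [1/512, 1/256)
  'b': [0/1 + 1/64*1/4, 0/1 + 1/64*3/8) = [1/256, 3/512) <- contains code 35/8192
  'd': [0/1 + 1/64*3/8, 0/1 + 1/64*1/1) = [3/512, 1/64)
  emit 'b', narrow to [1/256, 3/512)
Step 4: interval [1/256, 3/512), width = 3/512 - 1/256 = 1/512
  'a': [1/256 + 1/512*0/1, 1/256 + 1/512*1/8) = [1/256, 17/4096)
  'f': [1/256 + 1/512*1/8, 1/256 + 1/512*1/4) = [17/4096, 9/2048) <- contains code 35/8192
  'b': [1/256 + 1/512*1/4, 1/256 + 1/512*3/8) = [9/2048, 19/4096)
  'd': [1/256 + 1/512*3/8, 1/256 + 1/512*1/1) = [19/4096, 3/512)
  emit 'f', narrow to [17/4096, 9/2048)

Answer: aabf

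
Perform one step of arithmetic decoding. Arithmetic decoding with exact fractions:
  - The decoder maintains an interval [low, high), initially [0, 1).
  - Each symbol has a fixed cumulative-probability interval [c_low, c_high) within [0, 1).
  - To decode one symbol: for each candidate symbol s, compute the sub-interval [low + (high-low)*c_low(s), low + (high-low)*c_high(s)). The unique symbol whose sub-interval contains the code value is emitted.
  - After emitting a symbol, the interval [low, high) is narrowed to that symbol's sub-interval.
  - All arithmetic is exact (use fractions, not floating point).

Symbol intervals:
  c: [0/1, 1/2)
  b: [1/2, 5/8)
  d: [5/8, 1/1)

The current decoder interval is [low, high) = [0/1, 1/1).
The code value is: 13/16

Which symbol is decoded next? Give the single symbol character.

Answer: d

Derivation:
Interval width = high − low = 1/1 − 0/1 = 1/1
Scaled code = (code − low) / width = (13/16 − 0/1) / 1/1 = 13/16
  c: [0/1, 1/2) 
  b: [1/2, 5/8) 
  d: [5/8, 1/1) ← scaled code falls here ✓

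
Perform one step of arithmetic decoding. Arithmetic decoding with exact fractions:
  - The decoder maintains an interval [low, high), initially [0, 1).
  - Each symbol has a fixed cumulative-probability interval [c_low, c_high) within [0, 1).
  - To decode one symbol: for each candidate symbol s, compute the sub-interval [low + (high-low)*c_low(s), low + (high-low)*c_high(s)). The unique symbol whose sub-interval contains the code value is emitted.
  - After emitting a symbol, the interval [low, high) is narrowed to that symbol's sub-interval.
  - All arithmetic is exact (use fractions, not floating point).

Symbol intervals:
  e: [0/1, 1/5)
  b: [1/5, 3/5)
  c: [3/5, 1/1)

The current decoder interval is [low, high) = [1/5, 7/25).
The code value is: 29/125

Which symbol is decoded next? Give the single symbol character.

Interval width = high − low = 7/25 − 1/5 = 2/25
Scaled code = (code − low) / width = (29/125 − 1/5) / 2/25 = 2/5
  e: [0/1, 1/5) 
  b: [1/5, 3/5) ← scaled code falls here ✓
  c: [3/5, 1/1) 

Answer: b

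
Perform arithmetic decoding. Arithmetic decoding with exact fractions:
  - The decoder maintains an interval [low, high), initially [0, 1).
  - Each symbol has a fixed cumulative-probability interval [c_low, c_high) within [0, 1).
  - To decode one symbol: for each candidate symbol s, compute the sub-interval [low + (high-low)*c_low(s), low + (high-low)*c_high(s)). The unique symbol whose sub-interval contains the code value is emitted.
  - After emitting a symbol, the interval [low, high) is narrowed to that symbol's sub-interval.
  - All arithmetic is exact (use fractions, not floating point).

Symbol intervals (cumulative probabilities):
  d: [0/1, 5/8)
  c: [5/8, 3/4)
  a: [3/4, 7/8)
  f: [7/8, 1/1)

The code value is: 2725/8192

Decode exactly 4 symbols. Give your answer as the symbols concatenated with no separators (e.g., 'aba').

Step 1: interval [0/1, 1/1), width = 1/1 - 0/1 = 1/1
  'd': [0/1 + 1/1*0/1, 0/1 + 1/1*5/8) = [0/1, 5/8) <- contains code 2725/8192
  'c': [0/1 + 1/1*5/8, 0/1 + 1/1*3/4) = [5/8, 3/4)
  'a': [0/1 + 1/1*3/4, 0/1 + 1/1*7/8) = [3/4, 7/8)
  'f': [0/1 + 1/1*7/8, 0/1 + 1/1*1/1) = [7/8, 1/1)
  emit 'd', narrow to [0/1, 5/8)
Step 2: interval [0/1, 5/8), width = 5/8 - 0/1 = 5/8
  'd': [0/1 + 5/8*0/1, 0/1 + 5/8*5/8) = [0/1, 25/64) <- contains code 2725/8192
  'c': [0/1 + 5/8*5/8, 0/1 + 5/8*3/4) = [25/64, 15/32)
  'a': [0/1 + 5/8*3/4, 0/1 + 5/8*7/8) = [15/32, 35/64)
  'f': [0/1 + 5/8*7/8, 0/1 + 5/8*1/1) = [35/64, 5/8)
  emit 'd', narrow to [0/1, 25/64)
Step 3: interval [0/1, 25/64), width = 25/64 - 0/1 = 25/64
  'd': [0/1 + 25/64*0/1, 0/1 + 25/64*5/8) = [0/1, 125/512)
  'c': [0/1 + 25/64*5/8, 0/1 + 25/64*3/4) = [125/512, 75/256)
  'a': [0/1 + 25/64*3/4, 0/1 + 25/64*7/8) = [75/256, 175/512) <- contains code 2725/8192
  'f': [0/1 + 25/64*7/8, 0/1 + 25/64*1/1) = [175/512, 25/64)
  emit 'a', narrow to [75/256, 175/512)
Step 4: interval [75/256, 175/512), width = 175/512 - 75/256 = 25/512
  'd': [75/256 + 25/512*0/1, 75/256 + 25/512*5/8) = [75/256, 1325/4096)
  'c': [75/256 + 25/512*5/8, 75/256 + 25/512*3/4) = [1325/4096, 675/2048)
  'a': [75/256 + 25/512*3/4, 75/256 + 25/512*7/8) = [675/2048, 1375/4096) <- contains code 2725/8192
  'f': [75/256 + 25/512*7/8, 75/256 + 25/512*1/1) = [1375/4096, 175/512)
  emit 'a', narrow to [675/2048, 1375/4096)

Answer: ddaa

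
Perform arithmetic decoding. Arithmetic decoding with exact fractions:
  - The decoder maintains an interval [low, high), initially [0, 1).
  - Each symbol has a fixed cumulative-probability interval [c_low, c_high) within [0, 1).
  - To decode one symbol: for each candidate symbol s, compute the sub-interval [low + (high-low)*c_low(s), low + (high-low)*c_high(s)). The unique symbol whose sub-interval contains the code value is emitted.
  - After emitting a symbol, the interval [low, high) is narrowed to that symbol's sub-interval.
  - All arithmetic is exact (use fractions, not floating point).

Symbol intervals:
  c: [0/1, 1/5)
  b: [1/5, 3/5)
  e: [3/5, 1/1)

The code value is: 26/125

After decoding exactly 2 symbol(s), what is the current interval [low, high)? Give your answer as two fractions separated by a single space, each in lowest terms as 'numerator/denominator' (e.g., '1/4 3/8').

Step 1: interval [0/1, 1/1), width = 1/1 - 0/1 = 1/1
  'c': [0/1 + 1/1*0/1, 0/1 + 1/1*1/5) = [0/1, 1/5)
  'b': [0/1 + 1/1*1/5, 0/1 + 1/1*3/5) = [1/5, 3/5) <- contains code 26/125
  'e': [0/1 + 1/1*3/5, 0/1 + 1/1*1/1) = [3/5, 1/1)
  emit 'b', narrow to [1/5, 3/5)
Step 2: interval [1/5, 3/5), width = 3/5 - 1/5 = 2/5
  'c': [1/5 + 2/5*0/1, 1/5 + 2/5*1/5) = [1/5, 7/25) <- contains code 26/125
  'b': [1/5 + 2/5*1/5, 1/5 + 2/5*3/5) = [7/25, 11/25)
  'e': [1/5 + 2/5*3/5, 1/5 + 2/5*1/1) = [11/25, 3/5)
  emit 'c', narrow to [1/5, 7/25)

Answer: 1/5 7/25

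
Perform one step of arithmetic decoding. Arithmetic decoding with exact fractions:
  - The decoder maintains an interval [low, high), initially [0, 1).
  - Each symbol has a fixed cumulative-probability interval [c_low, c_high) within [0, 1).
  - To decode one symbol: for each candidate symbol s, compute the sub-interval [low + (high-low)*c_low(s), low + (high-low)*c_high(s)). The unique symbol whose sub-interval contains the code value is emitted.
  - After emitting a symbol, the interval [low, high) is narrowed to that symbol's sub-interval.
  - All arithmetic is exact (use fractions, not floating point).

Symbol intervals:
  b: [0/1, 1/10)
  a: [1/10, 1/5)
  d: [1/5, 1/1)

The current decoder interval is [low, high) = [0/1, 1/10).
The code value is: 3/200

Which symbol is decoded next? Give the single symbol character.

Answer: a

Derivation:
Interval width = high − low = 1/10 − 0/1 = 1/10
Scaled code = (code − low) / width = (3/200 − 0/1) / 1/10 = 3/20
  b: [0/1, 1/10) 
  a: [1/10, 1/5) ← scaled code falls here ✓
  d: [1/5, 1/1) 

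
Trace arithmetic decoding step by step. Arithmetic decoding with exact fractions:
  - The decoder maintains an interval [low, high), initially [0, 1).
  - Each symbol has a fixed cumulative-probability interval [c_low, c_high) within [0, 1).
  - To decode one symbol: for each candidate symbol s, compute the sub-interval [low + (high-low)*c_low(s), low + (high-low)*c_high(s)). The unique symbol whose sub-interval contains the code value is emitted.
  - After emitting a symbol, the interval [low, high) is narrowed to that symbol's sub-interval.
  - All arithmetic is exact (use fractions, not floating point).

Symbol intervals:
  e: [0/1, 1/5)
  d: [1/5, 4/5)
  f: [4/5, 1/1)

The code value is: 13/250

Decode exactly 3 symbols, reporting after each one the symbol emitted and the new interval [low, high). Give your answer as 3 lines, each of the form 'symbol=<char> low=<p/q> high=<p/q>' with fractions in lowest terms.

Step 1: interval [0/1, 1/1), width = 1/1 - 0/1 = 1/1
  'e': [0/1 + 1/1*0/1, 0/1 + 1/1*1/5) = [0/1, 1/5) <- contains code 13/250
  'd': [0/1 + 1/1*1/5, 0/1 + 1/1*4/5) = [1/5, 4/5)
  'f': [0/1 + 1/1*4/5, 0/1 + 1/1*1/1) = [4/5, 1/1)
  emit 'e', narrow to [0/1, 1/5)
Step 2: interval [0/1, 1/5), width = 1/5 - 0/1 = 1/5
  'e': [0/1 + 1/5*0/1, 0/1 + 1/5*1/5) = [0/1, 1/25)
  'd': [0/1 + 1/5*1/5, 0/1 + 1/5*4/5) = [1/25, 4/25) <- contains code 13/250
  'f': [0/1 + 1/5*4/5, 0/1 + 1/5*1/1) = [4/25, 1/5)
  emit 'd', narrow to [1/25, 4/25)
Step 3: interval [1/25, 4/25), width = 4/25 - 1/25 = 3/25
  'e': [1/25 + 3/25*0/1, 1/25 + 3/25*1/5) = [1/25, 8/125) <- contains code 13/250
  'd': [1/25 + 3/25*1/5, 1/25 + 3/25*4/5) = [8/125, 17/125)
  'f': [1/25 + 3/25*4/5, 1/25 + 3/25*1/1) = [17/125, 4/25)
  emit 'e', narrow to [1/25, 8/125)

Answer: symbol=e low=0/1 high=1/5
symbol=d low=1/25 high=4/25
symbol=e low=1/25 high=8/125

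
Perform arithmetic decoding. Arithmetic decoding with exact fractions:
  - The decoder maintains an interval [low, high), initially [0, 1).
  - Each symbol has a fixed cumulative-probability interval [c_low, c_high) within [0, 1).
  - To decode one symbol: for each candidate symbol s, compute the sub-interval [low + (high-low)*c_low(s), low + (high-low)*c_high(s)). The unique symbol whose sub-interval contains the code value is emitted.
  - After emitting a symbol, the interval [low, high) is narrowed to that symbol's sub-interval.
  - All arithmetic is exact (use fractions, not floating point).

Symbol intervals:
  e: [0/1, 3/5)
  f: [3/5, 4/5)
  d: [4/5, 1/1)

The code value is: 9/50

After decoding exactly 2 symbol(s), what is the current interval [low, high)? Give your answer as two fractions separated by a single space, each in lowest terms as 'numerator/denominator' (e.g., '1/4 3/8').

Answer: 0/1 9/25

Derivation:
Step 1: interval [0/1, 1/1), width = 1/1 - 0/1 = 1/1
  'e': [0/1 + 1/1*0/1, 0/1 + 1/1*3/5) = [0/1, 3/5) <- contains code 9/50
  'f': [0/1 + 1/1*3/5, 0/1 + 1/1*4/5) = [3/5, 4/5)
  'd': [0/1 + 1/1*4/5, 0/1 + 1/1*1/1) = [4/5, 1/1)
  emit 'e', narrow to [0/1, 3/5)
Step 2: interval [0/1, 3/5), width = 3/5 - 0/1 = 3/5
  'e': [0/1 + 3/5*0/1, 0/1 + 3/5*3/5) = [0/1, 9/25) <- contains code 9/50
  'f': [0/1 + 3/5*3/5, 0/1 + 3/5*4/5) = [9/25, 12/25)
  'd': [0/1 + 3/5*4/5, 0/1 + 3/5*1/1) = [12/25, 3/5)
  emit 'e', narrow to [0/1, 9/25)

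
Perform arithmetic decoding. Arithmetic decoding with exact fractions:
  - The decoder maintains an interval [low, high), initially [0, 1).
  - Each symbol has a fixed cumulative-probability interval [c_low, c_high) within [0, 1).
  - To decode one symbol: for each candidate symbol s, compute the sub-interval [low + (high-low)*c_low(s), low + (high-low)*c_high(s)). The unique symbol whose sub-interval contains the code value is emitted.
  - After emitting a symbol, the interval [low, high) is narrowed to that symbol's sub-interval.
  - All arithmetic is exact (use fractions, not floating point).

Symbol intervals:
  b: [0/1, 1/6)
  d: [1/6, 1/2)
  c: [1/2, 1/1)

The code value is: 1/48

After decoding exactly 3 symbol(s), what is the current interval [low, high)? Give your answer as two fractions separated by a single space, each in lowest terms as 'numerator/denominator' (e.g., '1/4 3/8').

Answer: 1/72 1/36

Derivation:
Step 1: interval [0/1, 1/1), width = 1/1 - 0/1 = 1/1
  'b': [0/1 + 1/1*0/1, 0/1 + 1/1*1/6) = [0/1, 1/6) <- contains code 1/48
  'd': [0/1 + 1/1*1/6, 0/1 + 1/1*1/2) = [1/6, 1/2)
  'c': [0/1 + 1/1*1/2, 0/1 + 1/1*1/1) = [1/2, 1/1)
  emit 'b', narrow to [0/1, 1/6)
Step 2: interval [0/1, 1/6), width = 1/6 - 0/1 = 1/6
  'b': [0/1 + 1/6*0/1, 0/1 + 1/6*1/6) = [0/1, 1/36) <- contains code 1/48
  'd': [0/1 + 1/6*1/6, 0/1 + 1/6*1/2) = [1/36, 1/12)
  'c': [0/1 + 1/6*1/2, 0/1 + 1/6*1/1) = [1/12, 1/6)
  emit 'b', narrow to [0/1, 1/36)
Step 3: interval [0/1, 1/36), width = 1/36 - 0/1 = 1/36
  'b': [0/1 + 1/36*0/1, 0/1 + 1/36*1/6) = [0/1, 1/216)
  'd': [0/1 + 1/36*1/6, 0/1 + 1/36*1/2) = [1/216, 1/72)
  'c': [0/1 + 1/36*1/2, 0/1 + 1/36*1/1) = [1/72, 1/36) <- contains code 1/48
  emit 'c', narrow to [1/72, 1/36)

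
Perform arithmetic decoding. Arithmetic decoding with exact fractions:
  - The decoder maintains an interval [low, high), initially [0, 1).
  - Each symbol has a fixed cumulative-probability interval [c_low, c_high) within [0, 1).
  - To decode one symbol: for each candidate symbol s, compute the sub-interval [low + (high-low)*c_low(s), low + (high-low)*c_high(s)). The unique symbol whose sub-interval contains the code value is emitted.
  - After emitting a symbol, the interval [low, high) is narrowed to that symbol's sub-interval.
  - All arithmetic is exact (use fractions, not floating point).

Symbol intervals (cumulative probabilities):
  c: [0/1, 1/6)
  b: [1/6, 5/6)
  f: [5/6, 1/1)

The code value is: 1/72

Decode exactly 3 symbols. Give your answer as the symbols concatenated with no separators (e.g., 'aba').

Step 1: interval [0/1, 1/1), width = 1/1 - 0/1 = 1/1
  'c': [0/1 + 1/1*0/1, 0/1 + 1/1*1/6) = [0/1, 1/6) <- contains code 1/72
  'b': [0/1 + 1/1*1/6, 0/1 + 1/1*5/6) = [1/6, 5/6)
  'f': [0/1 + 1/1*5/6, 0/1 + 1/1*1/1) = [5/6, 1/1)
  emit 'c', narrow to [0/1, 1/6)
Step 2: interval [0/1, 1/6), width = 1/6 - 0/1 = 1/6
  'c': [0/1 + 1/6*0/1, 0/1 + 1/6*1/6) = [0/1, 1/36) <- contains code 1/72
  'b': [0/1 + 1/6*1/6, 0/1 + 1/6*5/6) = [1/36, 5/36)
  'f': [0/1 + 1/6*5/6, 0/1 + 1/6*1/1) = [5/36, 1/6)
  emit 'c', narrow to [0/1, 1/36)
Step 3: interval [0/1, 1/36), width = 1/36 - 0/1 = 1/36
  'c': [0/1 + 1/36*0/1, 0/1 + 1/36*1/6) = [0/1, 1/216)
  'b': [0/1 + 1/36*1/6, 0/1 + 1/36*5/6) = [1/216, 5/216) <- contains code 1/72
  'f': [0/1 + 1/36*5/6, 0/1 + 1/36*1/1) = [5/216, 1/36)
  emit 'b', narrow to [1/216, 5/216)

Answer: ccb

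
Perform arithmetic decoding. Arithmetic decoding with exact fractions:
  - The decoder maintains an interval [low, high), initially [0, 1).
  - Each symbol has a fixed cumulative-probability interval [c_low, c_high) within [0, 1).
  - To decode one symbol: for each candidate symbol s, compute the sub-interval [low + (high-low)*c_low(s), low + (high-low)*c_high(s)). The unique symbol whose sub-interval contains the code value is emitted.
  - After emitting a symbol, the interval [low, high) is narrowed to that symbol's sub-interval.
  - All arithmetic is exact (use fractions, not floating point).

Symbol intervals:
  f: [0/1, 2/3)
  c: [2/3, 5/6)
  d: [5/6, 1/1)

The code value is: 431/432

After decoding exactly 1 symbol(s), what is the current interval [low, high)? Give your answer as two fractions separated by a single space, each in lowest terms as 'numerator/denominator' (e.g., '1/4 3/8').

Answer: 5/6 1/1

Derivation:
Step 1: interval [0/1, 1/1), width = 1/1 - 0/1 = 1/1
  'f': [0/1 + 1/1*0/1, 0/1 + 1/1*2/3) = [0/1, 2/3)
  'c': [0/1 + 1/1*2/3, 0/1 + 1/1*5/6) = [2/3, 5/6)
  'd': [0/1 + 1/1*5/6, 0/1 + 1/1*1/1) = [5/6, 1/1) <- contains code 431/432
  emit 'd', narrow to [5/6, 1/1)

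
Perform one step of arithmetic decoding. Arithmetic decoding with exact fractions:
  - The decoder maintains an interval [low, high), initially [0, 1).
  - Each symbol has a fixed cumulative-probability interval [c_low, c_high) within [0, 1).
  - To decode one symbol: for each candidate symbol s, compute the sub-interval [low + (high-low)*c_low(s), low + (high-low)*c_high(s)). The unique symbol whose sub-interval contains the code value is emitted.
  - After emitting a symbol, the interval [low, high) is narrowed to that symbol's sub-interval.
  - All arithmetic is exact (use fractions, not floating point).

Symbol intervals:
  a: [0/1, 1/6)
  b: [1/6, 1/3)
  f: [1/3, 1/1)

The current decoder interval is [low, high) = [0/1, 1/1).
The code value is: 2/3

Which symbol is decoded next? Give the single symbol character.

Answer: f

Derivation:
Interval width = high − low = 1/1 − 0/1 = 1/1
Scaled code = (code − low) / width = (2/3 − 0/1) / 1/1 = 2/3
  a: [0/1, 1/6) 
  b: [1/6, 1/3) 
  f: [1/3, 1/1) ← scaled code falls here ✓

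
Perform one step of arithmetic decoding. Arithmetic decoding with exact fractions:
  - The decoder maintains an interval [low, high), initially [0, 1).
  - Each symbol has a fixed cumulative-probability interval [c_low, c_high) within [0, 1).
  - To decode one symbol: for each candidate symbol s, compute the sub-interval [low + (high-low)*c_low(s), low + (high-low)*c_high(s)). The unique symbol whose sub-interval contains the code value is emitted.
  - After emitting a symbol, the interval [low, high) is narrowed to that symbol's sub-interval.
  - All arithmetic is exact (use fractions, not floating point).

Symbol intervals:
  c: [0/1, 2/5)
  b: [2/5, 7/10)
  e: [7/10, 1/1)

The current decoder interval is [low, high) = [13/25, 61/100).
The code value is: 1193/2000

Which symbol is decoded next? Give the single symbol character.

Answer: e

Derivation:
Interval width = high − low = 61/100 − 13/25 = 9/100
Scaled code = (code − low) / width = (1193/2000 − 13/25) / 9/100 = 17/20
  c: [0/1, 2/5) 
  b: [2/5, 7/10) 
  e: [7/10, 1/1) ← scaled code falls here ✓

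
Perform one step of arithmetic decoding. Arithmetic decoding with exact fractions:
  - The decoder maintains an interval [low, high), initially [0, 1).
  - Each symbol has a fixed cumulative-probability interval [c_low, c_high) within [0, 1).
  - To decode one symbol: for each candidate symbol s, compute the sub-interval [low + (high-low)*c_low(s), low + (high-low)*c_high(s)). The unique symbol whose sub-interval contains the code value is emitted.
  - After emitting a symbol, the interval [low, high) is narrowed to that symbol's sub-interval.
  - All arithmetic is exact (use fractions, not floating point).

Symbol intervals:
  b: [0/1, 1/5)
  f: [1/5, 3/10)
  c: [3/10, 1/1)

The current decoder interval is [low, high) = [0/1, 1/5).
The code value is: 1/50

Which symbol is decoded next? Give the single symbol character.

Interval width = high − low = 1/5 − 0/1 = 1/5
Scaled code = (code − low) / width = (1/50 − 0/1) / 1/5 = 1/10
  b: [0/1, 1/5) ← scaled code falls here ✓
  f: [1/5, 3/10) 
  c: [3/10, 1/1) 

Answer: b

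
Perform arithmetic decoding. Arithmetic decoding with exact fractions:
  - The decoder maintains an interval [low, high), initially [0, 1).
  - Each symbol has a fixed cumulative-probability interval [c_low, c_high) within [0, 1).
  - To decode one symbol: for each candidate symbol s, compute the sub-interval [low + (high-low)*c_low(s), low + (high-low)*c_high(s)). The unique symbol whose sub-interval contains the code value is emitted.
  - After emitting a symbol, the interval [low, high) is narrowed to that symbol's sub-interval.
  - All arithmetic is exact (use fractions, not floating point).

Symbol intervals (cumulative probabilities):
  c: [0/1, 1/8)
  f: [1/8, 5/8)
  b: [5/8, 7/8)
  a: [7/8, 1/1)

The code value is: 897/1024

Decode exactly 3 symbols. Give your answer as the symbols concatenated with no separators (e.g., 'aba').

Answer: acc

Derivation:
Step 1: interval [0/1, 1/1), width = 1/1 - 0/1 = 1/1
  'c': [0/1 + 1/1*0/1, 0/1 + 1/1*1/8) = [0/1, 1/8)
  'f': [0/1 + 1/1*1/8, 0/1 + 1/1*5/8) = [1/8, 5/8)
  'b': [0/1 + 1/1*5/8, 0/1 + 1/1*7/8) = [5/8, 7/8)
  'a': [0/1 + 1/1*7/8, 0/1 + 1/1*1/1) = [7/8, 1/1) <- contains code 897/1024
  emit 'a', narrow to [7/8, 1/1)
Step 2: interval [7/8, 1/1), width = 1/1 - 7/8 = 1/8
  'c': [7/8 + 1/8*0/1, 7/8 + 1/8*1/8) = [7/8, 57/64) <- contains code 897/1024
  'f': [7/8 + 1/8*1/8, 7/8 + 1/8*5/8) = [57/64, 61/64)
  'b': [7/8 + 1/8*5/8, 7/8 + 1/8*7/8) = [61/64, 63/64)
  'a': [7/8 + 1/8*7/8, 7/8 + 1/8*1/1) = [63/64, 1/1)
  emit 'c', narrow to [7/8, 57/64)
Step 3: interval [7/8, 57/64), width = 57/64 - 7/8 = 1/64
  'c': [7/8 + 1/64*0/1, 7/8 + 1/64*1/8) = [7/8, 449/512) <- contains code 897/1024
  'f': [7/8 + 1/64*1/8, 7/8 + 1/64*5/8) = [449/512, 453/512)
  'b': [7/8 + 1/64*5/8, 7/8 + 1/64*7/8) = [453/512, 455/512)
  'a': [7/8 + 1/64*7/8, 7/8 + 1/64*1/1) = [455/512, 57/64)
  emit 'c', narrow to [7/8, 449/512)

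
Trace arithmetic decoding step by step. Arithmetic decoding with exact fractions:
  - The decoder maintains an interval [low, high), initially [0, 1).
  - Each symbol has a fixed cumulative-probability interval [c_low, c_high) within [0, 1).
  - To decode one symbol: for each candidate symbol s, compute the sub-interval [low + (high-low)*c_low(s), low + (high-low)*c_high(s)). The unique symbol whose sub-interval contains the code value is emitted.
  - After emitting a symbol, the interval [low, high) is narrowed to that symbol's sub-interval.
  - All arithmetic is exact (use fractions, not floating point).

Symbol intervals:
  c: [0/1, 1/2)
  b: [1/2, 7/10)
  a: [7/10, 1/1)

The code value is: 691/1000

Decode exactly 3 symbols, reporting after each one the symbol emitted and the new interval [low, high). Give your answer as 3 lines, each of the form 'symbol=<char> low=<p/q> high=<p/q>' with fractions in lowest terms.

Step 1: interval [0/1, 1/1), width = 1/1 - 0/1 = 1/1
  'c': [0/1 + 1/1*0/1, 0/1 + 1/1*1/2) = [0/1, 1/2)
  'b': [0/1 + 1/1*1/2, 0/1 + 1/1*7/10) = [1/2, 7/10) <- contains code 691/1000
  'a': [0/1 + 1/1*7/10, 0/1 + 1/1*1/1) = [7/10, 1/1)
  emit 'b', narrow to [1/2, 7/10)
Step 2: interval [1/2, 7/10), width = 7/10 - 1/2 = 1/5
  'c': [1/2 + 1/5*0/1, 1/2 + 1/5*1/2) = [1/2, 3/5)
  'b': [1/2 + 1/5*1/2, 1/2 + 1/5*7/10) = [3/5, 16/25)
  'a': [1/2 + 1/5*7/10, 1/2 + 1/5*1/1) = [16/25, 7/10) <- contains code 691/1000
  emit 'a', narrow to [16/25, 7/10)
Step 3: interval [16/25, 7/10), width = 7/10 - 16/25 = 3/50
  'c': [16/25 + 3/50*0/1, 16/25 + 3/50*1/2) = [16/25, 67/100)
  'b': [16/25 + 3/50*1/2, 16/25 + 3/50*7/10) = [67/100, 341/500)
  'a': [16/25 + 3/50*7/10, 16/25 + 3/50*1/1) = [341/500, 7/10) <- contains code 691/1000
  emit 'a', narrow to [341/500, 7/10)

Answer: symbol=b low=1/2 high=7/10
symbol=a low=16/25 high=7/10
symbol=a low=341/500 high=7/10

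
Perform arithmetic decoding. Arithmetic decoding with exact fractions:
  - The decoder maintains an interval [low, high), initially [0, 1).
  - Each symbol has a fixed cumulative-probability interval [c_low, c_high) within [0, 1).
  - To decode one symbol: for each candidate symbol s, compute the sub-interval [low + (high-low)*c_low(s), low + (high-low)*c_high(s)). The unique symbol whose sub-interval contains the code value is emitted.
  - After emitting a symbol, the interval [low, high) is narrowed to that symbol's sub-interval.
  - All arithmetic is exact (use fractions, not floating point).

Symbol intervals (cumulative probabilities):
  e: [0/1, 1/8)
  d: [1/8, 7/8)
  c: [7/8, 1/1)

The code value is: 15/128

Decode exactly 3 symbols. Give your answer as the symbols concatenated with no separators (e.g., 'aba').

Step 1: interval [0/1, 1/1), width = 1/1 - 0/1 = 1/1
  'e': [0/1 + 1/1*0/1, 0/1 + 1/1*1/8) = [0/1, 1/8) <- contains code 15/128
  'd': [0/1 + 1/1*1/8, 0/1 + 1/1*7/8) = [1/8, 7/8)
  'c': [0/1 + 1/1*7/8, 0/1 + 1/1*1/1) = [7/8, 1/1)
  emit 'e', narrow to [0/1, 1/8)
Step 2: interval [0/1, 1/8), width = 1/8 - 0/1 = 1/8
  'e': [0/1 + 1/8*0/1, 0/1 + 1/8*1/8) = [0/1, 1/64)
  'd': [0/1 + 1/8*1/8, 0/1 + 1/8*7/8) = [1/64, 7/64)
  'c': [0/1 + 1/8*7/8, 0/1 + 1/8*1/1) = [7/64, 1/8) <- contains code 15/128
  emit 'c', narrow to [7/64, 1/8)
Step 3: interval [7/64, 1/8), width = 1/8 - 7/64 = 1/64
  'e': [7/64 + 1/64*0/1, 7/64 + 1/64*1/8) = [7/64, 57/512)
  'd': [7/64 + 1/64*1/8, 7/64 + 1/64*7/8) = [57/512, 63/512) <- contains code 15/128
  'c': [7/64 + 1/64*7/8, 7/64 + 1/64*1/1) = [63/512, 1/8)
  emit 'd', narrow to [57/512, 63/512)

Answer: ecd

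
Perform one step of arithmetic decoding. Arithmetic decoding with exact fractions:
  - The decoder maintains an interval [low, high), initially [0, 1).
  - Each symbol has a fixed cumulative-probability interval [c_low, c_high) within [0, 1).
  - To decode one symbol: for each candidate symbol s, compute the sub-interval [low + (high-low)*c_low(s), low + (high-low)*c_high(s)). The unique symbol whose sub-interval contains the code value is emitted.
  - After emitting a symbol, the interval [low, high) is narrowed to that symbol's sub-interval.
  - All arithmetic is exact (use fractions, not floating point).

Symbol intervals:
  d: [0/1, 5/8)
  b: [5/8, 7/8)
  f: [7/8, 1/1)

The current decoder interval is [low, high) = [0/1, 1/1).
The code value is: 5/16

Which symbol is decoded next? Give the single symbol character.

Answer: d

Derivation:
Interval width = high − low = 1/1 − 0/1 = 1/1
Scaled code = (code − low) / width = (5/16 − 0/1) / 1/1 = 5/16
  d: [0/1, 5/8) ← scaled code falls here ✓
  b: [5/8, 7/8) 
  f: [7/8, 1/1) 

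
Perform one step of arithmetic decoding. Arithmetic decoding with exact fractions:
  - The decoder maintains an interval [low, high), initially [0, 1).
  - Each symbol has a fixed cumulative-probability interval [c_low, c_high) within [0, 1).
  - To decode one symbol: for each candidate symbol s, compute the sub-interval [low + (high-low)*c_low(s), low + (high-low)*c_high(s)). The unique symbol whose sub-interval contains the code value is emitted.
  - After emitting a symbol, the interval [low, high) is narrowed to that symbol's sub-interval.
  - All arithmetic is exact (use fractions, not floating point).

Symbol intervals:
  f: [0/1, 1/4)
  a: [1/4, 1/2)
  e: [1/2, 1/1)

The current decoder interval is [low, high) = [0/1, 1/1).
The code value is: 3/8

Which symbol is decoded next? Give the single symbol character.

Answer: a

Derivation:
Interval width = high − low = 1/1 − 0/1 = 1/1
Scaled code = (code − low) / width = (3/8 − 0/1) / 1/1 = 3/8
  f: [0/1, 1/4) 
  a: [1/4, 1/2) ← scaled code falls here ✓
  e: [1/2, 1/1) 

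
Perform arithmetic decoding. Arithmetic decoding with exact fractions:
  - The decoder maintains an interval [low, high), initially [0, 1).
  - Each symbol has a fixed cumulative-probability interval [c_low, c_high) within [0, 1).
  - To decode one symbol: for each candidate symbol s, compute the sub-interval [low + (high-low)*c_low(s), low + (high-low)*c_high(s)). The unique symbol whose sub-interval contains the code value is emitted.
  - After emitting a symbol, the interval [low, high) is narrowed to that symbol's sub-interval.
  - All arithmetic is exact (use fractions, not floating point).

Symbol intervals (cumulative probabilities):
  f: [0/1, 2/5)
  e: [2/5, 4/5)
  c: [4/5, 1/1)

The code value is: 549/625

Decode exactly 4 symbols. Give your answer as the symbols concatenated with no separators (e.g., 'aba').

Answer: cfcc

Derivation:
Step 1: interval [0/1, 1/1), width = 1/1 - 0/1 = 1/1
  'f': [0/1 + 1/1*0/1, 0/1 + 1/1*2/5) = [0/1, 2/5)
  'e': [0/1 + 1/1*2/5, 0/1 + 1/1*4/5) = [2/5, 4/5)
  'c': [0/1 + 1/1*4/5, 0/1 + 1/1*1/1) = [4/5, 1/1) <- contains code 549/625
  emit 'c', narrow to [4/5, 1/1)
Step 2: interval [4/5, 1/1), width = 1/1 - 4/5 = 1/5
  'f': [4/5 + 1/5*0/1, 4/5 + 1/5*2/5) = [4/5, 22/25) <- contains code 549/625
  'e': [4/5 + 1/5*2/5, 4/5 + 1/5*4/5) = [22/25, 24/25)
  'c': [4/5 + 1/5*4/5, 4/5 + 1/5*1/1) = [24/25, 1/1)
  emit 'f', narrow to [4/5, 22/25)
Step 3: interval [4/5, 22/25), width = 22/25 - 4/5 = 2/25
  'f': [4/5 + 2/25*0/1, 4/5 + 2/25*2/5) = [4/5, 104/125)
  'e': [4/5 + 2/25*2/5, 4/5 + 2/25*4/5) = [104/125, 108/125)
  'c': [4/5 + 2/25*4/5, 4/5 + 2/25*1/1) = [108/125, 22/25) <- contains code 549/625
  emit 'c', narrow to [108/125, 22/25)
Step 4: interval [108/125, 22/25), width = 22/25 - 108/125 = 2/125
  'f': [108/125 + 2/125*0/1, 108/125 + 2/125*2/5) = [108/125, 544/625)
  'e': [108/125 + 2/125*2/5, 108/125 + 2/125*4/5) = [544/625, 548/625)
  'c': [108/125 + 2/125*4/5, 108/125 + 2/125*1/1) = [548/625, 22/25) <- contains code 549/625
  emit 'c', narrow to [548/625, 22/25)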